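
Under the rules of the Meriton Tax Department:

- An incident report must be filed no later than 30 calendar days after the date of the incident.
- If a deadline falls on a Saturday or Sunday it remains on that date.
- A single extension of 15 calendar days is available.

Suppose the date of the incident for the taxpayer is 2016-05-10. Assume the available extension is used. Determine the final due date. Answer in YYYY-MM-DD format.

2016-06-24

From 2016-05-10, 30 calendar days later is 2016-06-09.
2016-06-09 falls on a Thursday. The rules make no weekend/holiday allowance, so it remains 2016-06-09.
Add the 15 calendar-day extension to 2016-06-09: 2016-06-24.
2016-06-24 is a Friday; no weekend or holiday adjustment applies.
The final due date is 2016-06-24.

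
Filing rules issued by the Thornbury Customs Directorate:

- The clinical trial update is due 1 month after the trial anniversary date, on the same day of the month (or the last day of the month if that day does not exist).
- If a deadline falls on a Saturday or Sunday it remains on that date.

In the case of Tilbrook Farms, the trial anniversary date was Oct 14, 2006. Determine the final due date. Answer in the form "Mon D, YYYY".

Nov 14, 2006

1 month after Oct 14, 2006, on the same day of the month, is Nov 14, 2006.
Nov 14, 2006 is a Tuesday; no weekend or holiday adjustment applies.
Final deadline: Nov 14, 2006.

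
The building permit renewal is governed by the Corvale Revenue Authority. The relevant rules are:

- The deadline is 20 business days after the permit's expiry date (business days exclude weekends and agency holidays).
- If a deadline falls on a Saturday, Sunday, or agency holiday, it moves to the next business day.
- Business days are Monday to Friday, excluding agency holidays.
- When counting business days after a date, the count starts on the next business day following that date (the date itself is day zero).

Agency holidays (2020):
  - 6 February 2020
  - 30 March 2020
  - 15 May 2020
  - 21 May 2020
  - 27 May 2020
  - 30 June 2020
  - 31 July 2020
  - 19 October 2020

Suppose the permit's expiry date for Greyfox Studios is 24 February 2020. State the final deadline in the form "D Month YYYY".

Starting the day after 24 February 2020 and counting 20 business days lands on 23 March 2020.
Since 23 March 2020 is a Monday and not a holiday, the date is unchanged.
Deadline: 23 March 2020.

23 March 2020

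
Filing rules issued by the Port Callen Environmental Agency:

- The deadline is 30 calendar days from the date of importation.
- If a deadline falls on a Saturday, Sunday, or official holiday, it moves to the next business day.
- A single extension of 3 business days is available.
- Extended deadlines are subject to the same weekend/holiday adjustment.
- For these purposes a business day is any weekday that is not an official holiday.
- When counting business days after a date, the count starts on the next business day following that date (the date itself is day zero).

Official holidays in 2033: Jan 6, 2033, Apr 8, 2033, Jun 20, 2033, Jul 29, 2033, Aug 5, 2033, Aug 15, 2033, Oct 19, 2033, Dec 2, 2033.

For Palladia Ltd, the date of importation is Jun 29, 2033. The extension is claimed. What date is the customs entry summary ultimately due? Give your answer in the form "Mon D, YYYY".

Aug 4, 2033

30 calendar days after Jun 29, 2033 is Jul 29, 2033.
Jul 29, 2033 falls on a listed holiday. Rolling to the next business day gives Aug 1, 2033, a Monday.
The 3-business-day extension runs from Aug 1, 2033 to Aug 4, 2033.
Aug 4, 2033 falls on a Thursday, which is a business day, so no adjustment is needed.
So the filing is due Aug 4, 2033.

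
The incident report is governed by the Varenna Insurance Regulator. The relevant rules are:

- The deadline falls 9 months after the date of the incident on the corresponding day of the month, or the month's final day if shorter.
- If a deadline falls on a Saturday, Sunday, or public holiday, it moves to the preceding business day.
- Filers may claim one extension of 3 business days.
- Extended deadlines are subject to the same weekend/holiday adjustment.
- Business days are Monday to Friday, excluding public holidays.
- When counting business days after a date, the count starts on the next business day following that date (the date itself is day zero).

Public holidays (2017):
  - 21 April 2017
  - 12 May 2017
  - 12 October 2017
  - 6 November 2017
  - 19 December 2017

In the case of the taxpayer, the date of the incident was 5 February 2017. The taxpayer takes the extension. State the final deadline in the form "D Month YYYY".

Moving 9 months forward from 5 February 2017 on the corresponding day gives 5 November 2017.
5 November 2017 falls on a Sunday. Rolling to the preceding business day gives 3 November 2017, a Friday.
The 3-business-day extension runs from 3 November 2017 to 9 November 2017.
Since 9 November 2017 is a Thursday and not a holiday, the date is unchanged.
Deadline: 9 November 2017.

9 November 2017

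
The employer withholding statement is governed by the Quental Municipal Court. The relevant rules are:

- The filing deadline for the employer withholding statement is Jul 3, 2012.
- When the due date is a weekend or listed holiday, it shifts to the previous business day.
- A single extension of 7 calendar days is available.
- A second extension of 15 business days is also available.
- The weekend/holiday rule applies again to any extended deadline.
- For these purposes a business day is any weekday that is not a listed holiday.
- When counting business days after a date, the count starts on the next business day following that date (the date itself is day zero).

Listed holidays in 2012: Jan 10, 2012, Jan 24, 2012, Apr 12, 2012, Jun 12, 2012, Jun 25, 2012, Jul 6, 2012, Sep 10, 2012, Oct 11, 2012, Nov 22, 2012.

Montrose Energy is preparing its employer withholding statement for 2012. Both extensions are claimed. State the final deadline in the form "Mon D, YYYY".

Jul 31, 2012

The statutory due date is Jul 3, 2012.
Jul 3, 2012 is a Tuesday and not a listed holiday, so it stands.
The 7-calendar-day extension moves the deadline from Jul 3, 2012 to Jul 10, 2012.
Since Jul 10, 2012 is a Tuesday and not a holiday, the date is unchanged.
Counting 15 further business days from Jul 10, 2012 reaches Jul 31, 2012.
Since Jul 31, 2012 is a Tuesday and not a holiday, the date is unchanged.
So the filing is due Jul 31, 2012.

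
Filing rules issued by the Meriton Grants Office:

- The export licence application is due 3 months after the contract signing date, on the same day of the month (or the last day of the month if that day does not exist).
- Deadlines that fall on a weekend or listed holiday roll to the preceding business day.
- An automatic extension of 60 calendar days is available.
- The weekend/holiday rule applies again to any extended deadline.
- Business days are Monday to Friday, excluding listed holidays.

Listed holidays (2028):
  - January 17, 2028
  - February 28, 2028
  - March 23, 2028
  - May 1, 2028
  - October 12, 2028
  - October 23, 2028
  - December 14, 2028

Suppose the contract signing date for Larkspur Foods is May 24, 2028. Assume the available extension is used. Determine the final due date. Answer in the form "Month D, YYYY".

3 months after May 24, 2028, on the same day of the month, is August 24, 2028.
August 24, 2028 falls on a Thursday, which is a business day, so no adjustment is needed.
With the 60-day extension, August 24, 2028 becomes October 23, 2028.
October 23, 2028 is a listed holiday; the preceding business day is October 20, 2028 (Friday).
Final deadline: October 20, 2028.

October 20, 2028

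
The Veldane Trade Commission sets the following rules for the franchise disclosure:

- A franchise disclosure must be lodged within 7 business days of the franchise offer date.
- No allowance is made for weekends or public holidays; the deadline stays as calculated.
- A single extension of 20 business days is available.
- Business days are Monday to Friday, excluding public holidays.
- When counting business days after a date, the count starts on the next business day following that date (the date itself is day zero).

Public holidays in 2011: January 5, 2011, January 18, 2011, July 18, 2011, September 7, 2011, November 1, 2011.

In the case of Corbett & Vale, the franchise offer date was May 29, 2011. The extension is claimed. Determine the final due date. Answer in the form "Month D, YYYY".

July 5, 2011

Starting the day after May 29, 2011 and counting 7 business days lands on June 7, 2011.
June 7, 2011 is a Tuesday; no weekend or holiday adjustment applies.
Counting 20 further business days from June 7, 2011 reaches July 5, 2011.
July 5, 2011 falls on a Tuesday. The rules make no weekend/holiday allowance, so it remains July 5, 2011.
Final deadline: July 5, 2011.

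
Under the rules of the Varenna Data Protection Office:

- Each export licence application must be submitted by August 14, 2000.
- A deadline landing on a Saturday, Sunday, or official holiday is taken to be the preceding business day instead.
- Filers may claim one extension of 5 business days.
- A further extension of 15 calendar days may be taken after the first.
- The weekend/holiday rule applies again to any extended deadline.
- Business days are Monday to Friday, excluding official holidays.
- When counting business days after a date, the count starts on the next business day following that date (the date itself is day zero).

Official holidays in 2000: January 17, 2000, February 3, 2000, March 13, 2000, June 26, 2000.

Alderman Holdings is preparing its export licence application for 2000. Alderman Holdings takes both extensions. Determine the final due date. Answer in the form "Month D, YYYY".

September 5, 2000

The stated deadline is August 14, 2000.
August 14, 2000 falls on a Monday, which is a business day, so no adjustment is needed.
Applying the 5-business-day extension: 5 business days after August 14, 2000 is August 21, 2000.
Since August 21, 2000 is a Monday and not a holiday, the date is unchanged.
Applying the 15-calendar-day extension: August 21, 2000 + 15 days = September 5, 2000.
September 5, 2000 (Tuesday) is already a business day.
Deadline: September 5, 2000.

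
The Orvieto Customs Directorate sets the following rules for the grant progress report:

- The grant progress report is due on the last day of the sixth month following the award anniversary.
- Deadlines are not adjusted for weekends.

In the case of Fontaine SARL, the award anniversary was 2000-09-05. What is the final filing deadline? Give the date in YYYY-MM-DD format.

2001-03-31

6 months after 2000-09-05 is March 2001; that month ends on 2001-03-31.
No adjustment is made for weekends or holidays, so 2001-03-31 stands.
So the filing is due 2001-03-31.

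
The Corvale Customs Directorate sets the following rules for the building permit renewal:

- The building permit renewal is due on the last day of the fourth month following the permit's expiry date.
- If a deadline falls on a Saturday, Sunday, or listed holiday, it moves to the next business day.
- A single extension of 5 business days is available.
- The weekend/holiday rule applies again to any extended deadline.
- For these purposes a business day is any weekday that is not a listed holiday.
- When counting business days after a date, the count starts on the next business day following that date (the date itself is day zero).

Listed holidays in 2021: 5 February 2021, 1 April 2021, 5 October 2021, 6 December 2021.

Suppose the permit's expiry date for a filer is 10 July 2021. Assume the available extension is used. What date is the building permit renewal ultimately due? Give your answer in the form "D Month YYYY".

4 months after 10 July 2021 falls in November 2021; the last day of that month is 30 November 2021.
30 November 2021 (Tuesday) is already a business day.
Applying the 5-business-day extension: 5 business days after 30 November 2021 is 8 December 2021.
8 December 2021 (Wednesday) is already a business day.
So the filing is due 8 December 2021.

8 December 2021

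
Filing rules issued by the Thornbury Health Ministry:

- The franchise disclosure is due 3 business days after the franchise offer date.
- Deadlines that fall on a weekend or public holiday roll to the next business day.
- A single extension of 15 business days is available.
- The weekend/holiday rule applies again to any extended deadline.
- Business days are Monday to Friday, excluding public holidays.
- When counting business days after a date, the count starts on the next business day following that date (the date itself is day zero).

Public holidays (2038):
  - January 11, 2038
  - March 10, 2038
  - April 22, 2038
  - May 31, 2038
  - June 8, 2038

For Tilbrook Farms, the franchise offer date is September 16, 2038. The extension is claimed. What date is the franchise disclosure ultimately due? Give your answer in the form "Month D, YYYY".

Starting the day after September 16, 2038 and counting 3 business days lands on September 21, 2038.
September 21, 2038 (Tuesday) is already a business day.
Counting 15 further business days from September 21, 2038 reaches October 12, 2038.
October 12, 2038 (Tuesday) is already a business day.
Deadline: October 12, 2038.

October 12, 2038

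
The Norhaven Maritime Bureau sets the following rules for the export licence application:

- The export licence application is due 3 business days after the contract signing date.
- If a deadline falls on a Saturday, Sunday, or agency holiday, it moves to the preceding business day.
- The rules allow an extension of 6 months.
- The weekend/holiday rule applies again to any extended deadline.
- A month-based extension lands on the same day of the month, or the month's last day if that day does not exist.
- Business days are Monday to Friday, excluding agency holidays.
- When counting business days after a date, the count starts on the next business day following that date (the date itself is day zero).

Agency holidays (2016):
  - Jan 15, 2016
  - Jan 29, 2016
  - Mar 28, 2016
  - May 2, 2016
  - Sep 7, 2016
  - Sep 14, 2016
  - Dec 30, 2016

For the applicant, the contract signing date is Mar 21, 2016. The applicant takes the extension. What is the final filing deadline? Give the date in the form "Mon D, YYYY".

3 business days after Mar 21, 2016, excluding weekends and holidays, is Mar 24, 2016.
Mar 24, 2016 falls on a Thursday, which is a business day, so no adjustment is needed.
Add 6 months to Mar 24, 2016: Sep 24, 2016.
Sep 24, 2016 is a Saturday; the preceding business day is Sep 23, 2016 (Friday).
Deadline: Sep 23, 2016.

Sep 23, 2016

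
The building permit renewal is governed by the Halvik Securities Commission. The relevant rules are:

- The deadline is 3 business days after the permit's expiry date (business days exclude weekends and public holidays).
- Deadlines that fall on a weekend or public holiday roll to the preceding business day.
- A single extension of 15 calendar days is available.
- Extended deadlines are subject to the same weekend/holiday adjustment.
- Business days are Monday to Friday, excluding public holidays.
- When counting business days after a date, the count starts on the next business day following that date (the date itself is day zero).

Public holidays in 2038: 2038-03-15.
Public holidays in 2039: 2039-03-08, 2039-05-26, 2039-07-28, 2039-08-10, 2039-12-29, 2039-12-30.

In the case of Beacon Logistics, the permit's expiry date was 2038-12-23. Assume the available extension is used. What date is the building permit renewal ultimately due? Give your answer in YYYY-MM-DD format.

3 business days after 2038-12-23, excluding weekends and holidays, is 2038-12-28.
2038-12-28 (Tuesday) is already a business day.
The 15-calendar-day extension moves the deadline from 2038-12-28 to 2039-01-12.
Since 2039-01-12 is a Wednesday and not a holiday, the date is unchanged.
So the filing is due 2039-01-12.

2039-01-12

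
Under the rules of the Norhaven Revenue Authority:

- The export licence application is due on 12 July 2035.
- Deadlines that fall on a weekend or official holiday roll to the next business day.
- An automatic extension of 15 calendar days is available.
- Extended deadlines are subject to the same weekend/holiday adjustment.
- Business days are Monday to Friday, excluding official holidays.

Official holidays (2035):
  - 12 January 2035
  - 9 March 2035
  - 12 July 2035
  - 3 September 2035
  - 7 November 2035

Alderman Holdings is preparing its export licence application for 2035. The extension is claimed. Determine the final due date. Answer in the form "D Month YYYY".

30 July 2035

The statutory due date is 12 July 2035.
12 July 2035 is a listed holiday; the next business day is 13 July 2035 (Friday).
Add the 15 calendar-day extension to 13 July 2035: 28 July 2035.
28 July 2035 is a Saturday, so it moves to the next business day, 30 July 2035 (Monday).
The final due date is 30 July 2035.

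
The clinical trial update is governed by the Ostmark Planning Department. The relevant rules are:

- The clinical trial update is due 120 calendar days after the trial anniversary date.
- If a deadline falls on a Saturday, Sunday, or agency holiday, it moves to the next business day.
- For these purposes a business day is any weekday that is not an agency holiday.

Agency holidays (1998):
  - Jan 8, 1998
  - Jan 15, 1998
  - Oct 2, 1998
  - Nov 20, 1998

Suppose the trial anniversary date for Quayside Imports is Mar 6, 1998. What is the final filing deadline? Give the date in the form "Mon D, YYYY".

120 calendar days after Mar 6, 1998 is Jul 4, 1998.
Jul 4, 1998 is a Saturday; the next business day is Jul 6, 1998 (Monday).
So the filing is due Jul 6, 1998.

Jul 6, 1998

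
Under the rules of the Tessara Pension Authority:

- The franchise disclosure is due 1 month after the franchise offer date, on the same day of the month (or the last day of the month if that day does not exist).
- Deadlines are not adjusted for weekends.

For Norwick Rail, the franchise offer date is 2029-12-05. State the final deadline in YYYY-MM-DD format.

1 month after 2029-12-05, on the same day of the month, is 2030-01-05.
2030-01-05 falls on a Saturday. The rules make no weekend/holiday allowance, so it remains 2030-01-05.
The final due date is 2030-01-05.

2030-01-05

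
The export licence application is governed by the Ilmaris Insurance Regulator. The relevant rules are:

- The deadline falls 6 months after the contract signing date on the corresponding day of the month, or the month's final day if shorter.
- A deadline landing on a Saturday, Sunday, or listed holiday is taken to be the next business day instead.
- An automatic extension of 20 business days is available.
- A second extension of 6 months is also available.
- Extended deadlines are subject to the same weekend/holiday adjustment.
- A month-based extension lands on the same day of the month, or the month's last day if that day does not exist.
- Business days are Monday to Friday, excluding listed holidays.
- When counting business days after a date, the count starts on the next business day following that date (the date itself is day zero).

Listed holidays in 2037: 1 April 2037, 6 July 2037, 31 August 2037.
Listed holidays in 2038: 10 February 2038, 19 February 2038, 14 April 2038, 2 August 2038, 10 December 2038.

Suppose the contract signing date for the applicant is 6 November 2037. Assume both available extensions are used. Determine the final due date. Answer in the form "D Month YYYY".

6 months from 6 November 2037 is 6 May 2038.
6 May 2038 falls on a Thursday, which is a business day, so no adjustment is needed.
Counting 20 further business days from 6 May 2038 reaches 3 June 2038.
3 June 2038 falls on a Thursday, which is a business day, so no adjustment is needed.
Add 6 months to 3 June 2038: 3 December 2038.
3 December 2038 (Friday) is already a business day.
Final deadline: 3 December 2038.

3 December 2038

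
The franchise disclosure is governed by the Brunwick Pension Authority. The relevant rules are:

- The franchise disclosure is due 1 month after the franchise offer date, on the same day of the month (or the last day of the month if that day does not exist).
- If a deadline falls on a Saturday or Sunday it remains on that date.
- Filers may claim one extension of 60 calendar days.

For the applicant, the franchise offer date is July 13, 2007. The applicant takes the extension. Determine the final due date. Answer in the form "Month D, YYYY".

October 12, 2007

1 month from July 13, 2007 is August 13, 2007.
August 13, 2007 falls on a Monday. The rules make no weekend/holiday allowance, so it remains August 13, 2007.
Applying the 60-calendar-day extension: August 13, 2007 + 60 days = October 12, 2007.
October 12, 2007 falls on a Friday. The rules make no weekend/holiday allowance, so it remains October 12, 2007.
Deadline: October 12, 2007.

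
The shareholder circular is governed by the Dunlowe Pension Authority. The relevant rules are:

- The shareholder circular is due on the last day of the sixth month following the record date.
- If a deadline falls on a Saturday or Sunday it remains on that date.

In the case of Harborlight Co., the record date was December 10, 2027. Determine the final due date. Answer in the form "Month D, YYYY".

June 30, 2028

6 months after December 10, 2027 falls in June 2028; the last day of that month is June 30, 2028.
June 30, 2028 falls on a Friday. The rules make no weekend/holiday allowance, so it remains June 30, 2028.
Deadline: June 30, 2028.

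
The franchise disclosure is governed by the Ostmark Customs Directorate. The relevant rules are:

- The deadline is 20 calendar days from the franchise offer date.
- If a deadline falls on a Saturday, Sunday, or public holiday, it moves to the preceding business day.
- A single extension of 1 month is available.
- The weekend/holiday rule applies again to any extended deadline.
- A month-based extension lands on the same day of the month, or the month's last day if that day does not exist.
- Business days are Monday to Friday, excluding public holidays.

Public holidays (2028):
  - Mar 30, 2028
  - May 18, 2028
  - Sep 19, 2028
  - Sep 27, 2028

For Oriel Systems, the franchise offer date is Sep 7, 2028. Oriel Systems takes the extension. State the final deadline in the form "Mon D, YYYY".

Oct 26, 2028

Trigger date Sep 7, 2028 + 20 calendar days = Sep 27, 2028.
Sep 27, 2028 falls on a listed holiday. Rolling to the preceding business day gives Sep 26, 2028, a Tuesday.
Applying the 1 month extension: 1 month after Sep 26, 2028 is Oct 26, 2028.
Since Oct 26, 2028 is a Thursday and not a holiday, the date is unchanged.
So the filing is due Oct 26, 2028.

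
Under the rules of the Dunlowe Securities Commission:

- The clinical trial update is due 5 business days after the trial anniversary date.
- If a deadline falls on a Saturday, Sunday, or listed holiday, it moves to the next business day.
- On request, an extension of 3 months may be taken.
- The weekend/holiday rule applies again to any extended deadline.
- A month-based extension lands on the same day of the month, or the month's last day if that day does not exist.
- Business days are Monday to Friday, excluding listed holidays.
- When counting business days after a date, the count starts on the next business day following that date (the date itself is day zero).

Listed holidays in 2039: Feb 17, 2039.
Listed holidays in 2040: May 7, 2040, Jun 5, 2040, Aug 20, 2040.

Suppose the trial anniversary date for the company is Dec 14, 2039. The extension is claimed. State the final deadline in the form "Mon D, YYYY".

5 business days after Dec 14, 2039, excluding weekends and holidays, is Dec 21, 2039.
Dec 21, 2039 falls on a Wednesday, which is a business day, so no adjustment is needed.
Add 3 months to Dec 21, 2039: Mar 21, 2040.
Mar 21, 2040 falls on a Wednesday, which is a business day, so no adjustment is needed.
So the filing is due Mar 21, 2040.

Mar 21, 2040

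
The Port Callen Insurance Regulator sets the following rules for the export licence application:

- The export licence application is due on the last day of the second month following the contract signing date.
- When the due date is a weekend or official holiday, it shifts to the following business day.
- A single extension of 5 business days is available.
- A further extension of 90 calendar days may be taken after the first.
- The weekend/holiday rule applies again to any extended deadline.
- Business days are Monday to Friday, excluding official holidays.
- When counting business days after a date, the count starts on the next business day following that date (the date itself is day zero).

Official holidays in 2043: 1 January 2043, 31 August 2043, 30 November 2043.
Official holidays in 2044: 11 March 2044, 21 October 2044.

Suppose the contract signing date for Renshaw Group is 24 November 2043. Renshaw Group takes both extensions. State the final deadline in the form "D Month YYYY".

9 May 2044

The second month after 24 November 2043 is January 2044, whose last day is 31 January 2044.
31 January 2044 is a Sunday; the next business day is 1 February 2044 (Monday).
Counting 5 further business days from 1 February 2044 reaches 8 February 2044.
8 February 2044 is a Monday and not a listed holiday, so it stands.
The 90-calendar-day extension moves the deadline from 8 February 2044 to 8 May 2044.
8 May 2044 is a Sunday, so it moves to the next business day, 9 May 2044 (Monday).
Deadline: 9 May 2044.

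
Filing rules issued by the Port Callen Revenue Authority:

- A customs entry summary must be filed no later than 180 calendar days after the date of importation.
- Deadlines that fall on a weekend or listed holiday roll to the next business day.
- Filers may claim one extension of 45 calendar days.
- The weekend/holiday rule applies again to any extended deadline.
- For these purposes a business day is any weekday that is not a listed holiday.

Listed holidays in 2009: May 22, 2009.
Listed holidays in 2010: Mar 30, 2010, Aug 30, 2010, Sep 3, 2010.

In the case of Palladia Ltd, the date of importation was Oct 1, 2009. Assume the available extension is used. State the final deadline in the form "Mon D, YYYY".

May 17, 2010

From Oct 1, 2009, 180 calendar days later is Mar 30, 2010.
Because Mar 30, 2010 is a listed holiday, the deadline becomes Mar 31, 2010 (Wednesday).
Add the 45 calendar-day extension to Mar 31, 2010: May 15, 2010.
May 15, 2010 is a Saturday; the next business day is May 17, 2010 (Monday).
The final due date is May 17, 2010.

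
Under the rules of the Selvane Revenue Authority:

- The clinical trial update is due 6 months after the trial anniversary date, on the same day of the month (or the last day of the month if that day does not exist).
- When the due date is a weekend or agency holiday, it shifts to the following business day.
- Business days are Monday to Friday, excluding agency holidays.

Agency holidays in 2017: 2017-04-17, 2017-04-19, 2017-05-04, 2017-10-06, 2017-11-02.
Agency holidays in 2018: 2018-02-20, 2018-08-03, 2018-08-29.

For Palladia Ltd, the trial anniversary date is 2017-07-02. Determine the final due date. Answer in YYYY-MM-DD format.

2018-01-02

6 months from 2017-07-02 is 2018-01-02.
2018-01-02 (Tuesday) is already a business day.
Deadline: 2018-01-02.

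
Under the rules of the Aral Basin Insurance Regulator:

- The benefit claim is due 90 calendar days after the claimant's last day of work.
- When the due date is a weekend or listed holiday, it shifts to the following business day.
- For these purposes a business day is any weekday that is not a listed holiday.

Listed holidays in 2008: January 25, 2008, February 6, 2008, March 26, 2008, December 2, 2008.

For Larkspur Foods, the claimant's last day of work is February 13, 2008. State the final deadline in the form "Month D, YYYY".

Adding 90 calendar days to February 13, 2008 gives May 13, 2008.
May 13, 2008 is a Tuesday and not a listed holiday, so it stands.
So the filing is due May 13, 2008.

May 13, 2008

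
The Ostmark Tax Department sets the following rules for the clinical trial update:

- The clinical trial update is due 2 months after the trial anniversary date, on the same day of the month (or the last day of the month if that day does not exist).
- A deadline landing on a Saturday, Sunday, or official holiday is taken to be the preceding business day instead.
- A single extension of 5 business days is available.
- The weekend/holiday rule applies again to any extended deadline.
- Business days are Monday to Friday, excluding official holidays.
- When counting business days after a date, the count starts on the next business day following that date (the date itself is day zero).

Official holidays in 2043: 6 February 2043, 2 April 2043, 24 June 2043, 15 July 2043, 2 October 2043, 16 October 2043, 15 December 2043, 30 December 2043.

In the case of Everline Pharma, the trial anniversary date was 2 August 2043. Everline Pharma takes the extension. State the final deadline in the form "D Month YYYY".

Moving 2 months forward from 2 August 2043 on the corresponding day gives 2 October 2043.
Because 2 October 2043 is a listed holiday, the deadline becomes 1 October 2043 (Thursday).
The 5-business-day extension runs from 1 October 2043 to 9 October 2043.
9 October 2043 (Friday) is already a business day.
Final deadline: 9 October 2043.

9 October 2043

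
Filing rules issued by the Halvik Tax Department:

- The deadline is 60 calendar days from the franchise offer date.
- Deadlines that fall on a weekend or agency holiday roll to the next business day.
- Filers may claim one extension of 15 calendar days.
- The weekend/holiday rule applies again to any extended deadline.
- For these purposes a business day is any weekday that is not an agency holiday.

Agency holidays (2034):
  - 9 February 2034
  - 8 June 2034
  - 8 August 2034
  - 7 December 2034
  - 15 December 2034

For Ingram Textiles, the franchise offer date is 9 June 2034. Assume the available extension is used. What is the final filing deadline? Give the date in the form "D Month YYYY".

24 August 2034

60 calendar days after 9 June 2034 is 8 August 2034.
8 August 2034 is a listed holiday, so it moves to the next business day, 9 August 2034 (Wednesday).
The 15-calendar-day extension moves the deadline from 9 August 2034 to 24 August 2034.
24 August 2034 (Thursday) is already a business day.
Final deadline: 24 August 2034.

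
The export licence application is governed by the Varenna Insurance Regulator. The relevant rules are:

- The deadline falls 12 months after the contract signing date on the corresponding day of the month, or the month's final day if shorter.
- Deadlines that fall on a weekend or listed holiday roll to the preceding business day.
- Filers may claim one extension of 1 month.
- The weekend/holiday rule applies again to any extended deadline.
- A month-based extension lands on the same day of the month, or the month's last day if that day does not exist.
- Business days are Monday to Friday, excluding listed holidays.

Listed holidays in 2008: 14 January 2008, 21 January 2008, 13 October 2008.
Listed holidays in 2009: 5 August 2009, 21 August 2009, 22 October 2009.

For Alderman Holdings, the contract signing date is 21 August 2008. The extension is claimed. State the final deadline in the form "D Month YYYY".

12 months from 21 August 2008 is 21 August 2009.
21 August 2009 is a listed holiday; the preceding business day is 20 August 2009 (Thursday).
Applying the 1 month extension: 1 month after 20 August 2009 is 20 September 2009.
20 September 2009 is a Sunday, so it moves to the preceding business day, 18 September 2009 (Friday).
So the filing is due 18 September 2009.

18 September 2009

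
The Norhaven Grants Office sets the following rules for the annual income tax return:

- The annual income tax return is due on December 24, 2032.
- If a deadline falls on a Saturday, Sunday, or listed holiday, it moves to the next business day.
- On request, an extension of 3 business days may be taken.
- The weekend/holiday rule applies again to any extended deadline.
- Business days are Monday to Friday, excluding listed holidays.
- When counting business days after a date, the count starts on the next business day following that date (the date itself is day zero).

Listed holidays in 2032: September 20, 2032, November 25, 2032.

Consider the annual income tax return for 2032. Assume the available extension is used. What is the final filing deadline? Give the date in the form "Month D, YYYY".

Start from the fixed due date, December 24, 2032.
December 24, 2032 falls on a Friday, which is a business day, so no adjustment is needed.
Counting 3 further business days from December 24, 2032 reaches December 29, 2032.
December 29, 2032 falls on a Wednesday, which is a business day, so no adjustment is needed.
The final due date is December 29, 2032.

December 29, 2032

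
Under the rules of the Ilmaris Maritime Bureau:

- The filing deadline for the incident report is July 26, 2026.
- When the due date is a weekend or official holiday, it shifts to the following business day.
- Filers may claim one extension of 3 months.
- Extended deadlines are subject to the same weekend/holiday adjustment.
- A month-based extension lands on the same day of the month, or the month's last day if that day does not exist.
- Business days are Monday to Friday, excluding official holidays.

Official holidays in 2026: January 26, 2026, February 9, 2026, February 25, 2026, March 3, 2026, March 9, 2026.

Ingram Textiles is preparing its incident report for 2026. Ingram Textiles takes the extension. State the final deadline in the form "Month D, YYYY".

The statutory due date is July 26, 2026.
July 26, 2026 is a Sunday, so it moves to the next business day, July 27, 2026 (Monday).
The 3 months extension carries July 27, 2026 to October 27, 2026.
October 27, 2026 is a Tuesday and not a listed holiday, so it stands.
The final due date is October 27, 2026.

October 27, 2026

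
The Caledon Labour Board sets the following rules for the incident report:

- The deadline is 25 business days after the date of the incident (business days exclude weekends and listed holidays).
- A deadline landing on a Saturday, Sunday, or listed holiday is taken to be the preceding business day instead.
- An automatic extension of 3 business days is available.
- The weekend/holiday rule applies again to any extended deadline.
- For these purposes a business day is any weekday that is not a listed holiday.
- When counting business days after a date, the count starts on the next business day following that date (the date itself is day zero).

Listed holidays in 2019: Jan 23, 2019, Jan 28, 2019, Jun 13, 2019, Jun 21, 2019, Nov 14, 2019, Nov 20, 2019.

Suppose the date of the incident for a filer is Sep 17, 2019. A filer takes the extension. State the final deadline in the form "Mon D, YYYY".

Starting the day after Sep 17, 2019 and counting 25 business days lands on Oct 22, 2019.
Since Oct 22, 2019 is a Tuesday and not a holiday, the date is unchanged.
Counting 3 further business days from Oct 22, 2019 reaches Oct 25, 2019.
Since Oct 25, 2019 is a Friday and not a holiday, the date is unchanged.
Final deadline: Oct 25, 2019.

Oct 25, 2019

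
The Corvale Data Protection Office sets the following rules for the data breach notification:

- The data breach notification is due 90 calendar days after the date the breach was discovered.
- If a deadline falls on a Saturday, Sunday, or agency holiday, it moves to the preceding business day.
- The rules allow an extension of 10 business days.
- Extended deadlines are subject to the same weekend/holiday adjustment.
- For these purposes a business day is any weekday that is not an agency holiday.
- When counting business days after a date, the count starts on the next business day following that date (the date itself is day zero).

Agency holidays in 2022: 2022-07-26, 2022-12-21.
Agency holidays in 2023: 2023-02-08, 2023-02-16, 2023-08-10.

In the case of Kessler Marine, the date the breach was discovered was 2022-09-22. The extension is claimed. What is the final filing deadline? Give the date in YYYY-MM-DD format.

2023-01-04

Trigger date 2022-09-22 + 90 calendar days = 2022-12-21.
Because 2022-12-21 is a listed holiday, the deadline becomes 2022-12-20 (Tuesday).
Applying the 10-business-day extension: 10 business days after 2022-12-20 is 2023-01-04.
2023-01-04 is a Wednesday and not a listed holiday, so it stands.
Deadline: 2023-01-04.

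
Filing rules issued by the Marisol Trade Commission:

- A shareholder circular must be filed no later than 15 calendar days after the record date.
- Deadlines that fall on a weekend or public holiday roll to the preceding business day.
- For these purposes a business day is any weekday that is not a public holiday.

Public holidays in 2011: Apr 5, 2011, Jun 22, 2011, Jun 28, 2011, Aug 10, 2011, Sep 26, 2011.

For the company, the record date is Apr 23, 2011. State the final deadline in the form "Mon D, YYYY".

Adding 15 calendar days to Apr 23, 2011 gives May 8, 2011.
Because May 8, 2011 is a Sunday, the deadline becomes May 6, 2011 (Friday).
So the filing is due May 6, 2011.

May 6, 2011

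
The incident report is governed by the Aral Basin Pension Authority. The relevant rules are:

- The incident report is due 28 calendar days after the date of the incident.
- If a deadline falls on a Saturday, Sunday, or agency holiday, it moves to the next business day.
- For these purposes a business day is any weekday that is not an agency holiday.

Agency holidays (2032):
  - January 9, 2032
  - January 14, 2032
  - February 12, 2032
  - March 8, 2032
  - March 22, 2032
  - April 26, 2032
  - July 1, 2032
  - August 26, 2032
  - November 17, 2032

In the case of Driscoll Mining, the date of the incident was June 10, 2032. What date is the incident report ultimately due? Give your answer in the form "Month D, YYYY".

July 8, 2032

Adding 28 calendar days to June 10, 2032 gives July 8, 2032.
July 8, 2032 is a Thursday and not a listed holiday, so it stands.
Deadline: July 8, 2032.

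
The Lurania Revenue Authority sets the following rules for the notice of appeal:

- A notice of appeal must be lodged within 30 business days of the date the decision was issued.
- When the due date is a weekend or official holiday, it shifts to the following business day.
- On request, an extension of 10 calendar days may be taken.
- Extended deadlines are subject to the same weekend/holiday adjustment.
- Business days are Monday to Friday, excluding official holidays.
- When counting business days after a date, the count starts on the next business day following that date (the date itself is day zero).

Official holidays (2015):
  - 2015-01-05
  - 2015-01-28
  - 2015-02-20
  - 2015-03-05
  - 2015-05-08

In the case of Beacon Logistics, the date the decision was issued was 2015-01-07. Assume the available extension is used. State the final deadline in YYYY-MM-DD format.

2015-03-02

Starting the day after 2015-01-07 and counting 30 business days lands on 2015-02-19.
2015-02-19 (Thursday) is already a business day.
With the 10-day extension, 2015-02-19 becomes 2015-03-01.
2015-03-01 is a Sunday, so it moves to the next business day, 2015-03-02 (Monday).
Deadline: 2015-03-02.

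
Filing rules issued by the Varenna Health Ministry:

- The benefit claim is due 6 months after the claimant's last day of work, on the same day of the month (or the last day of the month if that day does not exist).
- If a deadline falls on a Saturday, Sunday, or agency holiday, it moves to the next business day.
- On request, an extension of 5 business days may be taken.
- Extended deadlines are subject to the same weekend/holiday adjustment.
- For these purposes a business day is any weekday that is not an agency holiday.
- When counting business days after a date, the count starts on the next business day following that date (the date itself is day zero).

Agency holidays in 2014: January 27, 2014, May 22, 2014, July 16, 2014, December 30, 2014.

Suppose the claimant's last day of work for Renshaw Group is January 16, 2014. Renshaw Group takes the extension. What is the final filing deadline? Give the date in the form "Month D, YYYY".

6 months from January 16, 2014 is July 16, 2014.
Because July 16, 2014 is a listed holiday, the deadline becomes July 17, 2014 (Thursday).
Applying the 5-business-day extension: 5 business days after July 17, 2014 is July 24, 2014.
July 24, 2014 (Thursday) is already a business day.
Deadline: July 24, 2014.

July 24, 2014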